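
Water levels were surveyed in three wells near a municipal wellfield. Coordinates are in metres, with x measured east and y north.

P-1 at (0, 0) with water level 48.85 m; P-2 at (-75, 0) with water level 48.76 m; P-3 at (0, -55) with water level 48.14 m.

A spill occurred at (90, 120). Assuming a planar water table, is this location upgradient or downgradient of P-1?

∂h/∂x = (48.76 − 48.85) / (-75 − 0) = +0.001200
∂h/∂y = (48.14 − 48.85) / (-55 − 0) = +0.01291
Head at (90, 120) = 48.85 + (+0.001200)·(90) + (+0.01291)·(120) = 50.51 m.
That is higher than the 48.85 m at P-1, so the point is upgradient.

upgradient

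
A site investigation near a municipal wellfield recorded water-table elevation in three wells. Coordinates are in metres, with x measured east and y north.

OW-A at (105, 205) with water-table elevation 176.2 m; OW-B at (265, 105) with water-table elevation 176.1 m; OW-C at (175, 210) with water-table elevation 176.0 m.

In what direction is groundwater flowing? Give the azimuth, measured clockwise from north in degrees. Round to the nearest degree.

Differences from OW-A: to OW-B (Δx, Δy, Δh) = (160, -100, -0.1); to OW-C = (70, 5, -0.2).
Determinant of the coordinate differences = 160·5 − 70·(-100) = 7800.
∂h/∂x = [(-0.1)·5 − (-0.2)·(-100)] / 7800 = -0.002628
∂h/∂y = [160·(-0.2) − 70·(-0.1)] / 7800 = -0.003205
Flow direction (−∇h) has components (+0.002628 E, +0.003205 N).
Azimuth = atan2(E, N) = atan2(+0.002628, +0.003205) = 39.4° ≈ 039°.

039°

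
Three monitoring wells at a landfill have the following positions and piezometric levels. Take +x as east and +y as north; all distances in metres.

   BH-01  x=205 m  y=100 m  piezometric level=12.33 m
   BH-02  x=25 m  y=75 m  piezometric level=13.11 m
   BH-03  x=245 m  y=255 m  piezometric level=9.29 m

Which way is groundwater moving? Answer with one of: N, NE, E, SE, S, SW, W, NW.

Differences from BH-01: to BH-02 (Δx, Δy, Δh) = (-180, -25, +0.78); to BH-03 = (40, 155, -3.04).
Determinant of the coordinate differences = (-180)·155 − 40·(-25) = -26900.
∂h/∂x = [(+0.78)·155 − (-3.04)·(-25)] / -26900 = -0.001669
∂h/∂y = [(-180)·(-3.04) − 40·(+0.78)] / -26900 = -0.01918
Flow = −∇h = (+0.001669 east, +0.01918 north), which points north.

N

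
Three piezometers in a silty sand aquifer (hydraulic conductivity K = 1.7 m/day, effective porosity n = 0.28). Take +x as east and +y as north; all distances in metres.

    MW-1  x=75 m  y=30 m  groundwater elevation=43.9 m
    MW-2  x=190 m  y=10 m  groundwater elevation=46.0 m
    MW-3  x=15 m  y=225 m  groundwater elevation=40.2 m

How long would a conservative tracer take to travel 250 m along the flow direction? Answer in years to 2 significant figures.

Three-point gradient (reference MW-1): Δ to MW-2 = (115, -20, +2.1), Δ to MW-3 = (-60, 195, -3.7).
∂h/∂x = +0.01581, ∂h/∂y = -0.01411 (det = 21225).
|∇h| = √(0.01581² + -0.01411²) = 0.02119
Seepage velocity v = K·i/n = 1.7 × 0.02119 / 0.28 = 0.1287 m/day.
t = 250 / 0.1287 = 1943 days = 5.32 years.

5.3 years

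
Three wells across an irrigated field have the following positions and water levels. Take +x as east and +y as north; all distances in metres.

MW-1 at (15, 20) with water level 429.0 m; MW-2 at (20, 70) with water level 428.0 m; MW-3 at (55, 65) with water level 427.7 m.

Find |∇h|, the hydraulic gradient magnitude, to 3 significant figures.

Three-point gradient (reference MW-1): Δ to MW-2 = (5, 50, -1.0), Δ to MW-3 = (40, 45, -1.3).
∂h/∂x = -0.01127, ∂h/∂y = -0.01887 (det = -1775).
|∇h| = √(-0.01127² + -0.01887²) = 0.02198

0.0220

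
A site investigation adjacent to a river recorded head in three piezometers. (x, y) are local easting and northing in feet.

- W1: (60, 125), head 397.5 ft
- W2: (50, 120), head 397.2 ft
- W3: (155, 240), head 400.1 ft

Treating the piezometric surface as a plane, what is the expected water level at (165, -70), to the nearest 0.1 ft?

401.6 ft

With h = a·x + b·y + c and W1 as origin, the differences give:
  (-10)·a + (-5)·b = -0.3
  95·a + 115·b = +2.6
Eliminate b (×115 and ×(-5), subtract): -675·a = -21.50 → a = ∂h/∂x = +0.03185
Back-substitute: b = ∂h/∂y = -0.003704.
h(165, -70) = 397.5 + (+0.03185)·(105) + (-0.003704)·(-195) = 397.5 +3.344 +0.722 = 401.567 ft.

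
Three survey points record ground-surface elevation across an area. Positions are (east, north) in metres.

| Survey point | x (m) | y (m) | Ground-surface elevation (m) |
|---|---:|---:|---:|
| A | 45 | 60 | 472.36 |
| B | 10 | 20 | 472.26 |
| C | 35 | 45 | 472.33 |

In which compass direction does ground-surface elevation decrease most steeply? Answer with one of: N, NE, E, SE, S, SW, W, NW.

With z = a·x + b·y + c and A as origin, the differences give:
  (-35)·a + (-40)·b = -0.10
  (-10)·a + (-15)·b = -0.03
Eliminate b (×(-15) and ×(-40), subtract): 125·a = 0.300 → a = ∂z/∂x = +0.002400
Back-substitute: b = ∂z/∂y = +0.0004000.
Steepest decrease is along −∇f = (-0.002400 E, -0.0004000 N) → west.

W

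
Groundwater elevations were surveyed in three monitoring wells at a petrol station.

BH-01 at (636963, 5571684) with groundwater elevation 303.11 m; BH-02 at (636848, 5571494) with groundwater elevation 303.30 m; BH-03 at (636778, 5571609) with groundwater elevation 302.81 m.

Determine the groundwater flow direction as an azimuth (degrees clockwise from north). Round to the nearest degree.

Differences from BH-01: to BH-02 (Δx, Δy, Δh) = (-115, -190, +0.19); to BH-03 = (-185, -75, -0.30).
Determinant of the coordinate differences = (-115)·(-75) − (-185)·(-190) = -26525.
∂h/∂x = [(+0.19)·(-75) − (-0.30)·(-190)] / -26525 = +0.002686
∂h/∂y = [(-115)·(-0.30) − (-185)·(+0.19)] / -26525 = -0.002626
Flow direction (−∇h) has components (-0.002686 E, +0.002626 N).
Azimuth = atan2(E, N) = atan2(-0.002686, +0.002626) = 314.3° ≈ 314°.

314°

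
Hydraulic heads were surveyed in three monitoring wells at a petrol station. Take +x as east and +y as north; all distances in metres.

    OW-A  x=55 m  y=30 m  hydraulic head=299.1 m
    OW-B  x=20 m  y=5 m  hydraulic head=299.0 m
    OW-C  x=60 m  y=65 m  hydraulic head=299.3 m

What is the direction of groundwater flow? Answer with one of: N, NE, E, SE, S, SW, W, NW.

Differences from OW-A: to OW-B (Δx, Δy, Δh) = (-35, -25, -0.1); to OW-C = (5, 35, +0.2).
Determinant of the coordinate differences = (-35)·35 − 5·(-25) = -1100.
∂h/∂x = [(-0.1)·35 − (+0.2)·(-25)] / -1100 = -0.001364
∂h/∂y = [(-35)·(+0.2) − 5·(-0.1)] / -1100 = +0.005909
Flow = −∇h = (+0.001364 east, -0.005909 north), which points south.

S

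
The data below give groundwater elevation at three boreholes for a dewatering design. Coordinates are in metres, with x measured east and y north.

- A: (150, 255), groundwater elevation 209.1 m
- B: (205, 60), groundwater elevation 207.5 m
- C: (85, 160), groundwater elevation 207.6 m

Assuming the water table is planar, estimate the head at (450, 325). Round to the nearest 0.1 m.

212.2 m

With h = a·x + b·y + c and A as origin, the differences give:
  55·a + (-195)·b = -1.6
  (-65)·a + (-95)·b = -1.5
Eliminate b (×(-95) and ×(-195), subtract): -17900·a = -140.50 → a = ∂h/∂x = +0.007849
Back-substitute: b = ∂h/∂y = +0.01042.
h(450, 325) = 209.1 + (+0.007849)·(300) + (+0.01042)·(70) = 209.1 +2.355 +0.729 = 212.184 m.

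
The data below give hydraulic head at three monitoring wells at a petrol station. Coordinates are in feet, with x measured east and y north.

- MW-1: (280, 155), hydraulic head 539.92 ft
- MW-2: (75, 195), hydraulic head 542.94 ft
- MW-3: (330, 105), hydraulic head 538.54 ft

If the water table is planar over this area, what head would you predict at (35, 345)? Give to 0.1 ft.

With h = a·x + b·y + c and MW-1 as origin, the differences give:
  (-205)·a + 40·b = +3.02
  50·a + (-50)·b = -1.38
Eliminate b (×(-50) and ×40, subtract): 8250·a = -95.800 → a = ∂h/∂x = -0.01161
Back-substitute: b = ∂h/∂y = +0.01599.
h(35, 345) = 539.92 + (-0.01161)·(-245) + (+0.01599)·(190) = 539.92 +2.845 +3.038 = 545.803 ft.

545.8 ft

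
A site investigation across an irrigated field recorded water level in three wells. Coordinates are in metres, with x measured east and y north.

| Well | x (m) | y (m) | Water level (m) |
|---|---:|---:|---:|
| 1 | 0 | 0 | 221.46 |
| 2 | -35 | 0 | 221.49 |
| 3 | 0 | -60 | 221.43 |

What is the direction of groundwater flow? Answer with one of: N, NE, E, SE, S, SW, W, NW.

SE

∂h/∂x = (221.49 − 221.46) / (-35 − 0) = -0.0008571
∂h/∂y = (221.43 − 221.46) / (-60 − 0) = +0.0005000
Flow = −∇h = (+0.0008571 east, -0.0005000 north), which points southeast.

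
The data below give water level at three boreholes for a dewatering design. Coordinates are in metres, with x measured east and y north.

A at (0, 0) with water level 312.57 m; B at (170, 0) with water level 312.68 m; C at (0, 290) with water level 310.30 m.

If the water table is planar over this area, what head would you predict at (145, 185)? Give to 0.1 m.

311.2 m

∂h/∂x = (312.68 − 312.57) / (170 − 0) = +0.0006471
∂h/∂y = (310.30 − 312.57) / (290 − 0) = -0.007828
h(145, 185) = 312.57 + (+0.0006471)·(145) + (-0.007828)·(185) = 312.57 +0.094 -1.448 = 311.216 m.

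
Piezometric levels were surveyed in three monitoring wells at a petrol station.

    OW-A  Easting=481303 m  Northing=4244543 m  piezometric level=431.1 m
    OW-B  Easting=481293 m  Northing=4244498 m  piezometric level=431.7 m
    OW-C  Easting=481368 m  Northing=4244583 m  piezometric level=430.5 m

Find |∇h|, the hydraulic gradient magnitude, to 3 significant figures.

Differences from OW-A: to OW-B (Δx, Δy, Δh) = (-10, -45, +0.6); to OW-C = (65, 40, -0.6).
Solve a·Δx + b·Δy = Δh: det = (-10)·40 − 65·(-45) = 2525.
∂h/∂x = [(+0.6)·40 − (-0.6)·(-45)] / 2525 = -0.001188
∂h/∂y = [(-10)·(-0.6) − 65·(+0.6)] / 2525 = -0.01307
|∇h| = √(-0.001188² + -0.01307²) = 0.01312

0.0131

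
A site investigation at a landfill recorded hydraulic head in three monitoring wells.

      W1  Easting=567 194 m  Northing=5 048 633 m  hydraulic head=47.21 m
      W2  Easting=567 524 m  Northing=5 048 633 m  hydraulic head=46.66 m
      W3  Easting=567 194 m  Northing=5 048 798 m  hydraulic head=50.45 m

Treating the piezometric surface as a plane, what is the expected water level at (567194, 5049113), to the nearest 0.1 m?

56.6 m

∂h/∂x = (46.66 − 47.21) / (567524 − 567194) = -0.001667
∂h/∂y = (50.45 − 47.21) / (5048798 − 5048633) = +0.01964
h(567194, 5049113) = 47.21 + (-0.001667)·(0) + (+0.01964)·(480) = 47.21 -0.000 +9.425 = 56.635 m.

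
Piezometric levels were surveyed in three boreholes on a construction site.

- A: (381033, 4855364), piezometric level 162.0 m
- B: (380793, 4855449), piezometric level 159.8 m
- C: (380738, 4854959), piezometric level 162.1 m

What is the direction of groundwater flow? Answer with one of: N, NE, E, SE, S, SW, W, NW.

Differences from A: to B (Δx, Δy, Δh) = (-240, 85, -2.2); to C = (-295, -405, +0.1).
Determinant of the coordinate differences = (-240)·(-405) − (-295)·85 = 122275.
∂h/∂x = [(-2.2)·(-405) − (+0.1)·85] / 122275 = +0.007217
∂h/∂y = [(-240)·(+0.1) − (-295)·(-2.2)] / 122275 = -0.005504
Flow = −∇h = (-0.007217 east, +0.005504 north), which points northwest.

NW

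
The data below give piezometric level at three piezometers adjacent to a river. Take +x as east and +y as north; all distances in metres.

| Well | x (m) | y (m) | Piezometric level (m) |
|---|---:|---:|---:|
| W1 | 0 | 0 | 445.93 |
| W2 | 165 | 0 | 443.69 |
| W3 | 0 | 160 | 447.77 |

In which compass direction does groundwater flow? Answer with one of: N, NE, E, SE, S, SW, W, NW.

SE

∂h/∂x = (443.69 − 445.93) / (165 − 0) = -0.01358
∂h/∂y = (447.77 − 445.93) / (160 − 0) = +0.01150
Flow = −∇h = (+0.01358 east, -0.01150 north), which points southeast.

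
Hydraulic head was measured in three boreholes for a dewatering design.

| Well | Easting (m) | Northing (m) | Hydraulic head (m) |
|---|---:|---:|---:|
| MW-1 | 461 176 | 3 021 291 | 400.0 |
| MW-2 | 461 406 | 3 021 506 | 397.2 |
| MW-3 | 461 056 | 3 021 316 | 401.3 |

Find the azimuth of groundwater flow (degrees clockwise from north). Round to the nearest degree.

With h = a·x + b·y + c and MW-1 as origin, the differences give:
  230·a + 215·b = -2.8
  (-120)·a + 25·b = +1.3
Eliminate b (×25 and ×215, subtract): 31550·a = -349.50 → a = ∂h/∂x = -0.01108
Back-substitute: b = ∂h/∂y = -0.001173.
Flow direction (−∇h) has components (+0.01108 E, +0.001173 N).
Azimuth = atan2(E, N) = atan2(+0.01108, +0.001173) = 84.0° ≈ 084°.

084°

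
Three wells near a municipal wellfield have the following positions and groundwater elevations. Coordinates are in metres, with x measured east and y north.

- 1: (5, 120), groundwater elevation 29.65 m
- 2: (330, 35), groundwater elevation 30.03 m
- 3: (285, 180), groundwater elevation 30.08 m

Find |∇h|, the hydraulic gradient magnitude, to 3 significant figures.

Three-point gradient (reference 1): Δ to 2 = (325, -85, +0.38), Δ to 3 = (280, 60, +0.43).
∂h/∂x = +0.001371, ∂h/∂y = +0.0007702 (det = 43300).
|∇h| = √(0.001371² + 0.0007702²) = 0.001573

0.00157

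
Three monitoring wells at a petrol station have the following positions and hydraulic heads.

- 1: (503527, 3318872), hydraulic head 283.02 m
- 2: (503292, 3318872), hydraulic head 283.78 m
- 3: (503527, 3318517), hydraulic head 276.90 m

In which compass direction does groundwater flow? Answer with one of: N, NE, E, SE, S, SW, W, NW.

S

∂h/∂x = (283.78 − 283.02) / (503292 − 503527) = -0.003234
∂h/∂y = (276.90 − 283.02) / (3318517 − 3318872) = +0.01724
Flow = −∇h = (+0.003234 east, -0.01724 north), which points south.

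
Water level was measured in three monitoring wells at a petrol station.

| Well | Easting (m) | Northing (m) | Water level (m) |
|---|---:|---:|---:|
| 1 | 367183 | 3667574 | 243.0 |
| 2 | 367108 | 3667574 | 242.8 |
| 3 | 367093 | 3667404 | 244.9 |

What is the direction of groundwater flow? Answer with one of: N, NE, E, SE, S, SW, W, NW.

N

Differences from 1: to 2 (Δx, Δy, Δh) = (-75, 0, -0.2); to 3 = (-90, -170, +1.9).
Determinant of the coordinate differences = (-75)·(-170) − (-90)·0 = 12750.
∂h/∂x = [(-0.2)·(-170) − (+1.9)·0] / 12750 = +0.002667
∂h/∂y = [(-75)·(+1.9) − (-90)·(-0.2)] / 12750 = -0.01259
Flow = −∇h = (-0.002667 east, +0.01259 north), which points north.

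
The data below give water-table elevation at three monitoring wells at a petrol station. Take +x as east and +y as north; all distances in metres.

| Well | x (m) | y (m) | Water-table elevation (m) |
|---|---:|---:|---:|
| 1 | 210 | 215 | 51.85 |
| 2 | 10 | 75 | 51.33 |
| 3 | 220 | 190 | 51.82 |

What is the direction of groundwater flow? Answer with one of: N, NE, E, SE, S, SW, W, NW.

Taking 1 as reference: 2−1 = (-200, -140, -0.52); 3−1 = (10, -25, -0.03).
Determinant of the coordinate differences = (-200)·(-25) − 10·(-140) = 6400.
∂h/∂x = [(-0.52)·(-25) − (-0.03)·(-140)] / 6400 = +0.001375
∂h/∂y = [(-200)·(-0.03) − 10·(-0.52)] / 6400 = +0.001750
Flow = −∇h = (-0.001375 east, -0.001750 north), which points southwest.

SW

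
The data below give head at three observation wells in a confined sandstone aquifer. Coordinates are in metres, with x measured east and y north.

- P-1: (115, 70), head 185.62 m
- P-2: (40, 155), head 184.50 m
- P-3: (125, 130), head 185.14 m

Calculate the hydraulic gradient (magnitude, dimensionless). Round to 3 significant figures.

0.0101

Taking P-1 as reference: P-2−P-1 = (-75, 85, -1.12); P-3−P-1 = (10, 60, -0.48).
Solve a·Δx + b·Δy = Δh: det = (-75)·60 − 10·85 = -5350.
∂h/∂x = [(-1.12)·60 − (-0.48)·85] / -5350 = +0.004935
∂h/∂y = [(-75)·(-0.48) − 10·(-1.12)] / -5350 = -0.008822
|∇h| = √(0.004935² + -0.008822²) = 0.01011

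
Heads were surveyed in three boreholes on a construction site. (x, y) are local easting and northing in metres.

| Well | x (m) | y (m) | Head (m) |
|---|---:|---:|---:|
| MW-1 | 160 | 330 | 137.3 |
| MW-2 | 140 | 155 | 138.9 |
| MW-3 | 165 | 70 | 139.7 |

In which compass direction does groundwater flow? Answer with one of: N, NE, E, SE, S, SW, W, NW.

Three-point gradient (reference MW-1): Δ to MW-2 = (-20, -175, +1.6), Δ to MW-3 = (5, -260, +2.4).
∂h/∂x = +0.0006584, ∂h/∂y = -0.009218 (det = 6075).
Flow = −∇h = (-0.0006584 east, +0.009218 north), which points north.

N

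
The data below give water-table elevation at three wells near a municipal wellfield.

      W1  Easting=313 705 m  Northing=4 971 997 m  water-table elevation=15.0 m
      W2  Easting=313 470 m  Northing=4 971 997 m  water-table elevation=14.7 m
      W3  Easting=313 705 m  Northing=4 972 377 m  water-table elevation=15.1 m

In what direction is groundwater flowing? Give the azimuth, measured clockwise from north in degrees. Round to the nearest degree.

258°

∂h/∂x = (14.7 − 15.0) / (313470 − 313705) = +0.001277
∂h/∂y = (15.1 − 15.0) / (4972377 − 4971997) = +0.0002632
Flow direction (−∇h) has components (-0.001277 E, -0.0002632 N).
Azimuth = atan2(E, N) = atan2(-0.001277, -0.0002632) = 258.4° ≈ 258°.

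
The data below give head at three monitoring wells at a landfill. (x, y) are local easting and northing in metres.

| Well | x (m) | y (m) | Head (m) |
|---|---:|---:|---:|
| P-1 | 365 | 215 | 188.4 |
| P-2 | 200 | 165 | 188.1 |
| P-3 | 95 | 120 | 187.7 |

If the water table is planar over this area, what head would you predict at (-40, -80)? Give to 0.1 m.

184.9 m

With h = a·x + b·y + c and P-1 as origin, the differences give:
  (-165)·a + (-50)·b = -0.3
  (-270)·a + (-95)·b = -0.7
Eliminate b (×(-95) and ×(-50), subtract): 2175·a = -6.50 → a = ∂h/∂x = -0.002989
Back-substitute: b = ∂h/∂y = +0.01586.
h(-40, -80) = 188.4 + (-0.002989)·(-405) + (+0.01586)·(-295) = 188.4 +1.210 -4.679 = 184.931 m.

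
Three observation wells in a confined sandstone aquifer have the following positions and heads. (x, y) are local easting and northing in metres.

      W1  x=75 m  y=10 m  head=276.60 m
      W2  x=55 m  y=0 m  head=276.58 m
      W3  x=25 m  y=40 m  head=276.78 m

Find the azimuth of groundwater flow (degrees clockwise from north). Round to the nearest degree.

Taking W1 as reference: W2−W1 = (-20, -10, -0.02); W3−W1 = (-50, 30, +0.18).
Determinant of the coordinate differences = (-20)·30 − (-50)·(-10) = -1100.
∂h/∂x = [(-0.02)·30 − (+0.18)·(-10)] / -1100 = -0.001091
∂h/∂y = [(-20)·(+0.18) − (-50)·(-0.02)] / -1100 = +0.004182
Flow direction (−∇h) has components (+0.001091 E, -0.004182 N).
Azimuth = atan2(E, N) = atan2(+0.001091, -0.004182) = 165.4° ≈ 165°.

165°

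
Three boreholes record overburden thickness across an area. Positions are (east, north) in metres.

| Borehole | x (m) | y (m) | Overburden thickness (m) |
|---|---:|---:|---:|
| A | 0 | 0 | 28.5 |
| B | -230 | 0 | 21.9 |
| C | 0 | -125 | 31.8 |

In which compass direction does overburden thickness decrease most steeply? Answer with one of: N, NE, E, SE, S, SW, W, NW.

NW

∂d/∂x = (21.9 − 28.5) / (-230 − 0) = +0.02870
∂d/∂y = (31.8 − 28.5) / (-125 − 0) = -0.02640
Steepest decrease is along −∇f = (-0.02870 E, +0.02640 N) → northwest.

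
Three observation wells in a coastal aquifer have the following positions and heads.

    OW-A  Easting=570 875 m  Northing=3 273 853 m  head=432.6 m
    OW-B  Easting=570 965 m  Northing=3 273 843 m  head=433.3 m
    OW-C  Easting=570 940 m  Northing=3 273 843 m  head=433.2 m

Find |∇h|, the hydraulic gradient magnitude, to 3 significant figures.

Differences from OW-A: to OW-B (Δx, Δy, Δh) = (90, -10, +0.7); to OW-C = (65, -10, +0.6).
Determinant of the coordinate differences = 90·(-10) − 65·(-10) = -250.
∂h/∂x = [(+0.7)·(-10) − (+0.6)·(-10)] / -250 = +0.004000
∂h/∂y = [90·(+0.6) − 65·(+0.7)] / -250 = -0.03400
|∇h| = √(0.004000² + -0.03400²) = 0.03423

0.0342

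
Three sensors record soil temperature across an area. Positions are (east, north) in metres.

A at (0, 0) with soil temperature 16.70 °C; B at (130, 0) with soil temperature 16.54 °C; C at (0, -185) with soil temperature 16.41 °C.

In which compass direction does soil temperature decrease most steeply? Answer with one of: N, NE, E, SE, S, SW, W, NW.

SE

∂T/∂x = (16.54 − 16.70) / (130 − 0) = -0.001231
∂T/∂y = (16.41 − 16.70) / (-185 − 0) = +0.001568
Steepest decrease is along −∇f = (+0.001231 E, -0.001568 N) → southeast.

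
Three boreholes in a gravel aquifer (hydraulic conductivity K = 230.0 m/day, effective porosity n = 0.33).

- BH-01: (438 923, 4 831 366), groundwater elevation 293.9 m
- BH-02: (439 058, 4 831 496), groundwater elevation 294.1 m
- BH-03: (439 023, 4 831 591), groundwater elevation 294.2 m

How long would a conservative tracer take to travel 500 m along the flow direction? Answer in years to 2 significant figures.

1.6 years

Taking BH-01 as reference: BH-02−BH-01 = (135, 130, +0.2); BH-03−BH-01 = (100, 225, +0.3).
Solve a·Δx + b·Δy = Δh: det = 135·225 − 100·130 = 17375.
∂h/∂x = [(+0.2)·225 − (+0.3)·130] / 17375 = +0.0003453
∂h/∂y = [135·(+0.3) − 100·(+0.2)] / 17375 = +0.001180
|∇h| = √(0.0003453² + 0.001180²) = 0.001229
Seepage velocity v = K·i/n = 230.0 × 0.001229 / 0.33 = 0.8566 m/day.
t = 500 / 0.8566 = 583.7 days = 1.6 years.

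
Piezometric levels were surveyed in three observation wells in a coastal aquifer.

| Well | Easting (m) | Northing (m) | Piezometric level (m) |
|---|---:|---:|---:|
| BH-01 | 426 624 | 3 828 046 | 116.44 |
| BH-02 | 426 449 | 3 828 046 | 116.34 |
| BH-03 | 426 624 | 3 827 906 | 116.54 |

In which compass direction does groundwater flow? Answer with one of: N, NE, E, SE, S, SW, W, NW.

∂h/∂x = (116.34 − 116.44) / (426449 − 426624) = +0.0005714
∂h/∂y = (116.54 − 116.44) / (3827906 − 3828046) = -0.0007143
Flow = −∇h = (-0.0005714 east, +0.0007143 north), which points northwest.

NW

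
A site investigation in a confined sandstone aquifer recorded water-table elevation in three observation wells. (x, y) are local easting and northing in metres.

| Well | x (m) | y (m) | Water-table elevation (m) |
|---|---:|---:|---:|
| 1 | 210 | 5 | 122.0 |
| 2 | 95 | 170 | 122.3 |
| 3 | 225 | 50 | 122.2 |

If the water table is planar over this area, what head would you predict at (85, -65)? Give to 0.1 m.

121.4 m

Differences from 1: to 2 (Δx, Δy, Δh) = (-115, 165, +0.3); to 3 = (15, 45, +0.2).
Determinant of the coordinate differences = (-115)·45 − 15·165 = -7650.
∂h/∂x = [(+0.3)·45 − (+0.2)·165] / -7650 = +0.002549
∂h/∂y = [(-115)·(+0.2) − 15·(+0.3)] / -7650 = +0.003595
h(85, -65) = 122.0 + (+0.002549)·(-125) + (+0.003595)·(-70) = 122.0 -0.319 -0.252 = 121.430 m.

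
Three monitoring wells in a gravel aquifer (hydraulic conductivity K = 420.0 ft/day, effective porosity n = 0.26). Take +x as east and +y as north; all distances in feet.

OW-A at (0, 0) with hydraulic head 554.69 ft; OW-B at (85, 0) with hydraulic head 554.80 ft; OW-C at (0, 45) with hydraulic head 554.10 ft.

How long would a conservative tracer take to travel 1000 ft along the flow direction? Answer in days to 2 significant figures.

47 days

∂h/∂x = (554.80 − 554.69) / (85 − 0) = +0.001294
∂h/∂y = (554.10 − 554.69) / (45 − 0) = -0.01311
|∇h| = √(0.001294² + -0.01311²) = 0.01317
Seepage velocity v = K·i/n = 420.0 × 0.01317 / 0.26 = 21.27 ft/day.
t = 1000 / 21.27 = 47.01 days.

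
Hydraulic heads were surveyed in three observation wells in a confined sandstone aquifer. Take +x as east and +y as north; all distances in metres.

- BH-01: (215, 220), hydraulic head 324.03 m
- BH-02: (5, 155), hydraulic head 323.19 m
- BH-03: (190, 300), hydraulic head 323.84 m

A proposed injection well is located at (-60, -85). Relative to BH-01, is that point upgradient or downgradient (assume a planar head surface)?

downgradient

Taking BH-01 as reference: BH-02−BH-01 = (-210, -65, -0.84); BH-03−BH-01 = (-25, 80, -0.19).
Determinant of the coordinate differences = (-210)·80 − (-25)·(-65) = -18425.
∂h/∂x = [(-0.84)·80 − (-0.19)·(-65)] / -18425 = +0.004318
∂h/∂y = [(-210)·(-0.19) − (-25)·(-0.84)] / -18425 = -0.001026
Head at (-60, -85) = 324.03 + (+0.004318)·(-275) + (-0.001026)·(-305) = 323.16 m.
That is lower than the 324.03 m at BH-01, so the point is downgradient.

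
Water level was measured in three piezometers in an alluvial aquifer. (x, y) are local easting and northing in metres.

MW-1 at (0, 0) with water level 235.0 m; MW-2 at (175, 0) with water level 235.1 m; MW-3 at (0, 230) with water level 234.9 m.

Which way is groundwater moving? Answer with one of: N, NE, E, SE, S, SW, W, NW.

NW

∂h/∂x = (235.1 − 235.0) / (175 − 0) = +0.0005714
∂h/∂y = (234.9 − 235.0) / (230 − 0) = -0.0004348
Flow = −∇h = (-0.0005714 east, +0.0004348 north), which points northwest.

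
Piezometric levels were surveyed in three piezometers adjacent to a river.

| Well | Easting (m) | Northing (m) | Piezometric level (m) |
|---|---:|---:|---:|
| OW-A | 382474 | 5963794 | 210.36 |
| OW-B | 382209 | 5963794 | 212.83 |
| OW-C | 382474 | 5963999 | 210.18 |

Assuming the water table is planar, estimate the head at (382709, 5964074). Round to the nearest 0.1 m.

207.9 m

∂h/∂x = (212.83 − 210.36) / (382209 − 382474) = -0.009321
∂h/∂y = (210.18 − 210.36) / (5963999 − 5963794) = -0.0008780
h(382709, 5964074) = 210.36 + (-0.009321)·(235) + (-0.0008780)·(280) = 210.36 -2.190 -0.246 = 207.924 m.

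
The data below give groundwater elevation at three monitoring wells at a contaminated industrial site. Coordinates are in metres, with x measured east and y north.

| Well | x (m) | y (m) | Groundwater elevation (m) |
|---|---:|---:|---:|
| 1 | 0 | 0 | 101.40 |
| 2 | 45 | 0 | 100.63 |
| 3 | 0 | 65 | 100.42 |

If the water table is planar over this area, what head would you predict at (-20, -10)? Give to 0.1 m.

101.9 m

∂h/∂x = (100.63 − 101.40) / (45 − 0) = -0.01711
∂h/∂y = (100.42 − 101.40) / (65 − 0) = -0.01508
h(-20, -10) = 101.40 + (-0.01711)·(-20) + (-0.01508)·(-10) = 101.40 +0.342 +0.151 = 101.893 m.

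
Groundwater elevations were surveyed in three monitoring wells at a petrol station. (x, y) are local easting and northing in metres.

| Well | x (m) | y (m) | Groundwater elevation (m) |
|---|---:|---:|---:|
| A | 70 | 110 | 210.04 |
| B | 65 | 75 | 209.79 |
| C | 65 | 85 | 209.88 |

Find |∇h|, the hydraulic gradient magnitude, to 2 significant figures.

Differences from A: to B (Δx, Δy, Δh) = (-5, -35, -0.25); to C = (-5, -25, -0.16).
Solve a·Δx + b·Δy = Δh: det = (-5)·(-25) − (-5)·(-35) = -50.
∂h/∂x = [(-0.25)·(-25) − (-0.16)·(-35)] / -50 = -0.01300
∂h/∂y = [(-5)·(-0.16) − (-5)·(-0.25)] / -50 = +0.009000
|∇h| = √(-0.01300² + 0.009000²) = 0.01581

0.016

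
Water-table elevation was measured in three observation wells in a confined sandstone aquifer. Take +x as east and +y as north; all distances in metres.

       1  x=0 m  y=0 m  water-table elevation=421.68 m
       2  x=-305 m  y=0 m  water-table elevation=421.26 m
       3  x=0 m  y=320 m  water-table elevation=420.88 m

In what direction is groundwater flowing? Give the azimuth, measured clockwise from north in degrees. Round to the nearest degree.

331°

∂h/∂x = (421.26 − 421.68) / (-305 − 0) = +0.001377
∂h/∂y = (420.88 − 421.68) / (320 − 0) = -0.002500
Flow direction (−∇h) has components (-0.001377 E, +0.002500 N).
Azimuth = atan2(E, N) = atan2(-0.001377, +0.002500) = 331.2° ≈ 331°.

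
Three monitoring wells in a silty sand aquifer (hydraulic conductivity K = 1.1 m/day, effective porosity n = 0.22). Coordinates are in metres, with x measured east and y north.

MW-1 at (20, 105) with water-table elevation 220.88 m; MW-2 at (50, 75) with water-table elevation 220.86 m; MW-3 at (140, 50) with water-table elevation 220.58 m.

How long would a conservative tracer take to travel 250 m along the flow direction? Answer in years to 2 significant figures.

Taking MW-1 as reference: MW-2−MW-1 = (30, -30, -0.02); MW-3−MW-1 = (120, -55, -0.30).
Solve a·Δx + b·Δy = Δh: det = 30·(-55) − 120·(-30) = 1950.
∂h/∂x = [(-0.02)·(-55) − (-0.30)·(-30)] / 1950 = -0.004051
∂h/∂y = [30·(-0.30) − 120·(-0.02)] / 1950 = -0.003385
|∇h| = √(-0.004051² + -0.003385²) = 0.005279
Seepage velocity v = K·i/n = 1.1 × 0.005279 / 0.22 = 0.0264 m/day.
t = 250 / 0.0264 = 9470 days = 25.9 years.

26 years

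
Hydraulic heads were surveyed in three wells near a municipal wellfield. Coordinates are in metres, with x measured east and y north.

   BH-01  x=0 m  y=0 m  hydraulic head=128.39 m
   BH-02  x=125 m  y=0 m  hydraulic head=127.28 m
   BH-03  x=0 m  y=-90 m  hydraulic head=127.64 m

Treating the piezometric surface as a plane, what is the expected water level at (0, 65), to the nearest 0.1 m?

128.9 m

∂h/∂x = (127.28 − 128.39) / (125 − 0) = -0.008880
∂h/∂y = (127.64 − 128.39) / (-90 − 0) = +0.008333
h(0, 65) = 128.39 + (-0.008880)·(0) + (+0.008333)·(65) = 128.39 -0.000 +0.542 = 128.932 m.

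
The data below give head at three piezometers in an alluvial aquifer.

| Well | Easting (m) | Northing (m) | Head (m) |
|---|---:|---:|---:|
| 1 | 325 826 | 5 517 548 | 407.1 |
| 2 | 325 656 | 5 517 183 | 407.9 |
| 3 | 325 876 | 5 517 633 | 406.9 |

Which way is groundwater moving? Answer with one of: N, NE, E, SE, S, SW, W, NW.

NE

Taking 1 as reference: 2−1 = (-170, -365, +0.8); 3−1 = (50, 85, -0.2).
Solve a·Δx + b·Δy = Δh: det = (-170)·85 − 50·(-365) = 3800.
∂h/∂x = [(+0.8)·85 − (-0.2)·(-365)] / 3800 = -0.001316
∂h/∂y = [(-170)·(-0.2) − 50·(+0.8)] / 3800 = -0.001579
Flow = −∇h = (+0.001316 east, +0.001579 north), which points northeast.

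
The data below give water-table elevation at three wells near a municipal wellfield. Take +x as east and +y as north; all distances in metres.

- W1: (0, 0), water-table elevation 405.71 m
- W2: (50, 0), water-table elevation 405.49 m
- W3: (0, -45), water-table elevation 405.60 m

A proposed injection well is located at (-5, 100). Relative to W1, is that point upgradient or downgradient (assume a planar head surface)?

∂h/∂x = (405.49 − 405.71) / (50 − 0) = -0.004400
∂h/∂y = (405.60 − 405.71) / (-45 − 0) = +0.002444
Head at (-5, 100) = 405.71 + (-0.004400)·(-5) + (+0.002444)·(100) = 405.98 m.
That is higher than the 405.71 m at W1, so the point is upgradient.

upgradient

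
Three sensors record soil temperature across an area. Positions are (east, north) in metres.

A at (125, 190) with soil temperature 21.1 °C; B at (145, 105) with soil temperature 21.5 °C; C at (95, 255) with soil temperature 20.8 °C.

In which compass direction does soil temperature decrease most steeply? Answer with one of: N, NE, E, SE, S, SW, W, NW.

N

Taking A as reference: B−A = (20, -85, +0.4); C−A = (-30, 65, -0.3).
Determinant of the coordinate differences = 20·65 − (-30)·(-85) = -1250.
∂T/∂x = [(+0.4)·65 − (-0.3)·(-85)] / -1250 = -0.0004000
∂T/∂y = [20·(-0.3) − (-30)·(+0.4)] / -1250 = -0.004800
Steepest decrease is along −∇f = (+0.0004000 E, +0.004800 N) → north.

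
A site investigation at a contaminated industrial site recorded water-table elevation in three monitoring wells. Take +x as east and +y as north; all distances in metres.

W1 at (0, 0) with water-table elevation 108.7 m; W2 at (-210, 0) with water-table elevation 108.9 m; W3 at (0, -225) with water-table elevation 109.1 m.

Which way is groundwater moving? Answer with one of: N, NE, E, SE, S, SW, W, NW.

∂h/∂x = (108.9 − 108.7) / (-210 − 0) = -0.0009524
∂h/∂y = (109.1 − 108.7) / (-225 − 0) = -0.001778
Flow = −∇h = (+0.0009524 east, +0.001778 north), which points northeast.

NE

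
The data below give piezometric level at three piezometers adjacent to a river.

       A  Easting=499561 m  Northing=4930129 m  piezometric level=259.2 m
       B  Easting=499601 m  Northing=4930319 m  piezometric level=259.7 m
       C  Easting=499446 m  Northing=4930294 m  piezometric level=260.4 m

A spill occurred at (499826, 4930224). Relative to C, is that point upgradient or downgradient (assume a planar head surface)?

downgradient

Three-point gradient (reference A): Δ to B = (40, 190, +0.5), Δ to C = (-115, 165, +1.2).
∂h/∂x = -0.005114, ∂h/∂y = +0.003708 (det = 28450).
Head at (499826, 4930224) = 259.2 + (-0.005114)·(265) + (+0.003708)·(95) = 258.20 m.
That is lower than the 260.4 m at C, so the point is downgradient.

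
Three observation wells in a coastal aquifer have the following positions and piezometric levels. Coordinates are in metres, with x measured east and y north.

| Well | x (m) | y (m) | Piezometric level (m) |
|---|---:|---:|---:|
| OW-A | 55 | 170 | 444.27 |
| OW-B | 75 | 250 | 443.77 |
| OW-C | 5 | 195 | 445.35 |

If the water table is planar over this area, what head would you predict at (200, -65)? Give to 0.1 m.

Differences from OW-A: to OW-B (Δx, Δy, Δh) = (20, 80, -0.50); to OW-C = (-50, 25, +1.08).
Determinant of the coordinate differences = 20·25 − (-50)·80 = 4500.
∂h/∂x = [(-0.50)·25 − (+1.08)·80] / 4500 = -0.02198
∂h/∂y = [20·(+1.08) − (-50)·(-0.50)] / 4500 = -0.0007556
h(200, -65) = 444.27 + (-0.02198)·(145) + (-0.0007556)·(-235) = 444.27 -3.187 +0.178 = 441.261 m.

441.3 m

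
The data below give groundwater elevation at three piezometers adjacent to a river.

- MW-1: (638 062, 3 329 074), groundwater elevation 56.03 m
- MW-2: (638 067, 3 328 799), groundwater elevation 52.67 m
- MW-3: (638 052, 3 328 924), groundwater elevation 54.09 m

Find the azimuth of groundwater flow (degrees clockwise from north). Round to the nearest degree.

214°

With h = a·x + b·y + c and MW-1 as origin, the differences give:
  5·a + (-275)·b = -3.36
  (-10)·a + (-150)·b = -1.94
Eliminate b (×(-150) and ×(-275), subtract): -3500·a = -29.500 → a = ∂h/∂x = +0.008429
Back-substitute: b = ∂h/∂y = +0.01237.
Flow direction (−∇h) has components (-0.008429 E, -0.01237 N).
Azimuth = atan2(E, N) = atan2(-0.008429, -0.01237) = 214.3° ≈ 214°.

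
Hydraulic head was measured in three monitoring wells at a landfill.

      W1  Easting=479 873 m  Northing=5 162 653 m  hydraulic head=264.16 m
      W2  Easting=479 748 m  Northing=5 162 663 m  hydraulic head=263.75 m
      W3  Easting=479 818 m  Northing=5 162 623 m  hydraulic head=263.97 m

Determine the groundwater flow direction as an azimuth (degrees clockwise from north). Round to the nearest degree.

Differences from W1: to W2 (Δx, Δy, Δh) = (-125, 10, -0.41); to W3 = (-55, -30, -0.19).
Determinant of the coordinate differences = (-125)·(-30) − (-55)·10 = 4300.
∂h/∂x = [(-0.41)·(-30) − (-0.19)·10] / 4300 = +0.003302
∂h/∂y = [(-125)·(-0.19) − (-55)·(-0.41)] / 4300 = +0.0002791
Flow direction (−∇h) has components (-0.003302 E, -0.0002791 N).
Azimuth = atan2(E, N) = atan2(-0.003302, -0.0002791) = 265.2° ≈ 265°.

265°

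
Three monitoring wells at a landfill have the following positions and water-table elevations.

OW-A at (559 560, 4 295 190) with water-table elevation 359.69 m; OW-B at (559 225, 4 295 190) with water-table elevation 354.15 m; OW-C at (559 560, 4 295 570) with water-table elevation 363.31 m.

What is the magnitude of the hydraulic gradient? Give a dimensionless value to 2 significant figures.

∂h/∂x = (354.15 − 359.69) / (559225 − 559560) = +0.01654
∂h/∂y = (363.31 − 359.69) / (4295570 − 4295190) = +0.009526
|∇h| = √(0.01654² + 0.009526²) = 0.01909

0.019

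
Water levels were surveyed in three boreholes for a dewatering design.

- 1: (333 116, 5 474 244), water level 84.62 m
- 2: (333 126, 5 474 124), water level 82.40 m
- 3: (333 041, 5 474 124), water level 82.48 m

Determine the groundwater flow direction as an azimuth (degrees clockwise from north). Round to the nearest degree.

177°

With h = a·x + b·y + c and 1 as origin, the differences give:
  10·a + (-120)·b = -2.22
  (-75)·a + (-120)·b = -2.14
Eliminate b (×(-120) and ×(-120), subtract): -10200·a = 9.600 → a = ∂h/∂x = -0.0009412
Back-substitute: b = ∂h/∂y = +0.01842.
Flow direction (−∇h) has components (+0.0009412 E, -0.01842 N).
Azimuth = atan2(E, N) = atan2(+0.0009412, -0.01842) = 177.1° ≈ 177°.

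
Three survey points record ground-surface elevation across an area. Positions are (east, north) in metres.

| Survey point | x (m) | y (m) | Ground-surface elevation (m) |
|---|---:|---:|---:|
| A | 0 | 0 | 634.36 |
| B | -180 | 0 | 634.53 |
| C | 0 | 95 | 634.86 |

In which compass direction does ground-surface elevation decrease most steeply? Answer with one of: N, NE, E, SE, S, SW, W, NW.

∂z/∂x = (634.53 − 634.36) / (-180 − 0) = -0.0009444
∂z/∂y = (634.86 − 634.36) / (95 − 0) = +0.005263
Steepest decrease is along −∇f = (+0.0009444 E, -0.005263 N) → south.

S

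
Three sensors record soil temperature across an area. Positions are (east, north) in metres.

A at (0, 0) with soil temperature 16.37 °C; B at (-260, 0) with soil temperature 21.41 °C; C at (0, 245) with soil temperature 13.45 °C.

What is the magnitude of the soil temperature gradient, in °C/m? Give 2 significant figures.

∂T/∂x = (21.41 − 16.37) / (-260 − 0) = -0.01938
∂T/∂y = (13.45 − 16.37) / (245 − 0) = -0.01192
|∇f| = √(-0.01938² + -0.01192²) = 0.02275 °C/m

0.023 °C/m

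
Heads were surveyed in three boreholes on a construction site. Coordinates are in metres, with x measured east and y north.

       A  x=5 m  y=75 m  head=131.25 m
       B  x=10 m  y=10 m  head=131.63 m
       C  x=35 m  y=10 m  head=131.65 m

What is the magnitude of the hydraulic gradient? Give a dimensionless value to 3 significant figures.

With h = a·x + b·y + c and A as origin, the differences give:
  5·a + (-65)·b = +0.38
  30·a + (-65)·b = +0.40
Eliminate b (×(-65) and ×(-65), subtract): 1625·a = 1.300 → a = ∂h/∂x = +0.0008000
Back-substitute: b = ∂h/∂y = -0.005785.
|∇h| = √(0.0008000² + -0.005785²) = 0.00584

0.00584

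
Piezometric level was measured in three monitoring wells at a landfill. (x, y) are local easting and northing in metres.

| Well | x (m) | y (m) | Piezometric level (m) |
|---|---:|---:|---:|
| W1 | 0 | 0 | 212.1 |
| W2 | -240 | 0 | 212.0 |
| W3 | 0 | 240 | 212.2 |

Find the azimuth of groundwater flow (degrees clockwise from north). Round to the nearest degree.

225°

∂h/∂x = (212.0 − 212.1) / (-240 − 0) = +0.0004167
∂h/∂y = (212.2 − 212.1) / (240 − 0) = +0.0004167
Flow direction (−∇h) has components (-0.0004167 E, -0.0004167 N).
Azimuth = atan2(E, N) = atan2(-0.0004167, -0.0004167) = 225.0° ≈ 225°.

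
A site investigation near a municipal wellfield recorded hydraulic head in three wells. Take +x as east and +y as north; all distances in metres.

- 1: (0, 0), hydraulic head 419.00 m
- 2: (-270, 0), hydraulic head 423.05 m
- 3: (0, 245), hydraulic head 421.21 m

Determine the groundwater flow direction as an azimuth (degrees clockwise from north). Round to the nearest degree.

∂h/∂x = (423.05 − 419.00) / (-270 − 0) = -0.01500
∂h/∂y = (421.21 − 419.00) / (245 − 0) = +0.009020
Flow direction (−∇h) has components (+0.01500 E, -0.009020 N).
Azimuth = atan2(E, N) = atan2(+0.01500, -0.009020) = 121.0° ≈ 121°.

121°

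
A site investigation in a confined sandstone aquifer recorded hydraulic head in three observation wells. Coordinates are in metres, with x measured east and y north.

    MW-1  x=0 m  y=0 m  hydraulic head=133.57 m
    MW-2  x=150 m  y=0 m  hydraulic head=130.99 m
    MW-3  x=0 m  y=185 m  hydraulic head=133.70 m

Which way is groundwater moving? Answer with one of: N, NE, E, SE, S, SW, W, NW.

E

∂h/∂x = (130.99 − 133.57) / (150 − 0) = -0.01720
∂h/∂y = (133.70 − 133.57) / (185 − 0) = +0.0007027
Flow = −∇h = (+0.01720 east, -0.0007027 north), which points east.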